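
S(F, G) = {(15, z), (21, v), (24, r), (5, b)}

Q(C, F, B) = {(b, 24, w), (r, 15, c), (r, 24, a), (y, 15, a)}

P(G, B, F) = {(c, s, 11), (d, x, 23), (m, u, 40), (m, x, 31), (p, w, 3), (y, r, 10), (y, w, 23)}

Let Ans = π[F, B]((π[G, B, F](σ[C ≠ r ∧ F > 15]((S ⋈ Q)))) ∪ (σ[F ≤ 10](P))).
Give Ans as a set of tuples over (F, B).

S ⋈ Q (natural join on F): {(15, z, r, c), (15, z, y, a), (24, r, b, w), (24, r, r, a)}
Apply σ_{C ≠ r ∧ F > 15}; surviving tuples: {(24, r, b, w)}
Keep only column(s) G, B, F: {(r, w, 24)}
Apply σ_{F ≤ 10}; surviving tuples: {(p, w, 3), (y, r, 10)}
Set union of the two operands is {(p, w, 3), (r, w, 24), (y, r, 10)}.
Keep only column(s) F, B: {(10, r), (24, w), (3, w)}

{(10, r), (24, w), (3, w)}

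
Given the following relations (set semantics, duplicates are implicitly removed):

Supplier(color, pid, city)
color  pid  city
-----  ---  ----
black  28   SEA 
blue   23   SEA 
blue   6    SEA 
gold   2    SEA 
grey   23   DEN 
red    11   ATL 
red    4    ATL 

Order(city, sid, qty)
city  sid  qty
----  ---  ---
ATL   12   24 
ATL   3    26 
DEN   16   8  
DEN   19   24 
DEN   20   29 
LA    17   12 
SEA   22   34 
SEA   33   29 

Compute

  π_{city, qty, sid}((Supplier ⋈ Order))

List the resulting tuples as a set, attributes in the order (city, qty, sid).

{(ATL, 24, 12), (ATL, 26, 3), (DEN, 24, 19), (DEN, 29, 20), (DEN, 8, 16), (SEA, 29, 33), (SEA, 34, 22)}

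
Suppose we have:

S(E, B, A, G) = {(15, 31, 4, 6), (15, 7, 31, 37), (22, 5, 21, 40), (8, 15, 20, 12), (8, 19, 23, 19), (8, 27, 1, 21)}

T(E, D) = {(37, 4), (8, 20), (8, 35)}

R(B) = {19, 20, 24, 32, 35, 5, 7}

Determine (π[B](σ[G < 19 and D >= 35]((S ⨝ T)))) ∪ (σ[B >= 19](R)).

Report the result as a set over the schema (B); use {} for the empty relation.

Joining S and T on E yields {(8, 15, 20, 12, 20), (8, 15, 20, 12, 35), (8, 19, 23, 19, 20), (8, 19, 23, 19, 35), (8, 27, 1, 21, 20), (8, 27, 1, 21, 35)}.
Apply σ_{G < 19 and D >= 35}; surviving tuples: {(8, 15, 20, 12, 35)}
Projecting to B: {15}
Apply σ_{B >= 19}; surviving tuples: {19, 20, 24, 32, 35}
Taking the union: {15, 19, 20, 24, 32, 35}

{15, 19, 20, 24, 32, 35}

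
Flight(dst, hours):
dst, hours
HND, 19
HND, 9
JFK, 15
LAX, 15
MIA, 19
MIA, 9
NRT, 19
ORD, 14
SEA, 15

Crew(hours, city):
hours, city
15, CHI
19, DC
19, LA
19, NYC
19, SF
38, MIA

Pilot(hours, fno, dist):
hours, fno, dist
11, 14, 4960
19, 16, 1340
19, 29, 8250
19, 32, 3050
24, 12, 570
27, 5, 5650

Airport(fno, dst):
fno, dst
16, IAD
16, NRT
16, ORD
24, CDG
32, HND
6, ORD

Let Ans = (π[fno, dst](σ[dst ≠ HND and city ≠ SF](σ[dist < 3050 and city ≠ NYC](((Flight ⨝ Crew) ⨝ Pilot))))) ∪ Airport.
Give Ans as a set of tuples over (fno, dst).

{(16, IAD), (16, MIA), (16, NRT), (16, ORD), (24, CDG), (32, HND), (6, ORD)}

Flight ⋈ Crew (natural join on hours): {(HND, 19, DC), (HND, 19, LA), (HND, 19, NYC), (HND, 19, SF), (JFK, 15, CHI), (LAX, 15, CHI), (MIA, 19, DC), (MIA, 19, LA), (MIA, 19, NYC), (MIA, 19, SF), (NRT, 19, DC), (NRT, 19, LA), (NRT, 19, NYC), (NRT, 19, SF), (SEA, 15, CHI)}
(Flight ⨝ Crew) ⋈ Pilot (natural join on hours): {(HND, 19, DC, 16, 1340), (HND, 19, DC, 29, 8250), (HND, 19, DC, 32, 3050), (HND, 19, LA, 16, 1340), (HND, 19, LA, 29, 8250), (HND, 19, LA, 32, 3050), (HND, 19, NYC, 16, 1340), (HND, 19, NYC, 29, 8250), (HND, 19, NYC, 32, 3050), (HND, 19, SF, 16, 1340), (HND, 19, SF, 29, 8250), (HND, 19, SF, 32, 3050), (MIA, 19, DC, 16, 1340), (MIA, 19, DC, 29, 8250), (MIA, 19, DC, 32, 3050), (MIA, 19, LA, 16, 1340), (MIA, 19, LA, 29, 8250), (MIA, 19, LA, 32, 3050), (MIA, 19, NYC, 16, 1340), (MIA, 19, NYC, 29, 8250), (MIA, 19, NYC, 32, 3050), (MIA, 19, SF, 16, 1340), (MIA, 19, SF, 29, 8250), (MIA, 19, SF, 32, 3050), (NRT, 19, DC, 16, 1340), (NRT, 19, DC, 29, 8250), (NRT, 19, DC, 32, 3050), (NRT, 19, LA, 16, 1340), (NRT, 19, LA, 29, 8250), (NRT, 19, LA, 32, 3050), (NRT, 19, NYC, 16, 1340), (NRT, 19, NYC, 29, 8250), (NRT, 19, NYC, 32, 3050), (NRT, 19, SF, 16, 1340), (NRT, 19, SF, 29, 8250), (NRT, 19, SF, 32, 3050)}
Apply σ_{dist < 3050 and city ≠ NYC}; surviving tuples: {(HND, 19, DC, 16, 1340), (HND, 19, LA, 16, 1340), (HND, 19, SF, 16, 1340), (MIA, 19, DC, 16, 1340), (MIA, 19, LA, 16, 1340), (MIA, 19, SF, 16, 1340), (NRT, 19, DC, 16, 1340), (NRT, 19, LA, 16, 1340), (NRT, 19, SF, 16, 1340)}
Apply σ_{dst ≠ HND and city ≠ SF}; surviving tuples: {(MIA, 19, DC, 16, 1340), (MIA, 19, LA, 16, 1340), (NRT, 19, DC, 16, 1340), (NRT, 19, LA, 16, 1340)}
π_{fno, dst} gives {(16, MIA), (16, NRT)} (2 duplicate(s) eliminated).
Taking the union: {(16, IAD), (16, MIA), (16, NRT), (16, ORD), (24, CDG), (32, HND), (6, ORD)}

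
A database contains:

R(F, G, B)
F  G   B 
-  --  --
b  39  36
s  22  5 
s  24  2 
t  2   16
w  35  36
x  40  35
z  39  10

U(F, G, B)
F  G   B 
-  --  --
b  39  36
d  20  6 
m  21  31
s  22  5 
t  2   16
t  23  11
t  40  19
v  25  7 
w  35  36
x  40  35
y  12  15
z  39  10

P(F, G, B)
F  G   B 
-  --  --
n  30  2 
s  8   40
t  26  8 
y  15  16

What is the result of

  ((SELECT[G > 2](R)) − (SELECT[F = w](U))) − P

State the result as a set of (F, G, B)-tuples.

Apply σ_{G > 2}; surviving tuples: {(b, 39, 36), (s, 22, 5), (s, 24, 2), (w, 35, 36), (x, 40, 35), (z, 39, 10)}
Apply σ_{F = w}; surviving tuples: {(w, 35, 36)}
Set difference of the two operands is {(b, 39, 36), (s, 22, 5), (s, 24, 2), (x, 40, 35), (z, 39, 10)}.
Set difference of the two operands is {(b, 39, 36), (s, 22, 5), (s, 24, 2), (x, 40, 35), (z, 39, 10)}.

{(b, 39, 36), (s, 22, 5), (s, 24, 2), (x, 40, 35), (z, 39, 10)}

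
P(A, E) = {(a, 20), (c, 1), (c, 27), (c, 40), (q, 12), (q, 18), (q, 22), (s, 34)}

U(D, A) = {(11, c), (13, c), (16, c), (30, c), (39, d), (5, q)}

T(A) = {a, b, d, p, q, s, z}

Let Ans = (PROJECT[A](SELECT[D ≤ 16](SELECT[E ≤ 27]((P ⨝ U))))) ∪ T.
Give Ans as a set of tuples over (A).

Natural join on A: {(c, 1, 11), (c, 1, 13), (c, 1, 16), (c, 1, 30), (c, 27, 11), (c, 27, 13), (c, 27, 16), (c, 27, 30), (c, 40, 11), (c, 40, 13), (c, 40, 16), (c, 40, 30), (q, 12, 5), (q, 18, 5), (q, 22, 5)}
Apply σ_{E ≤ 27}; surviving tuples: {(c, 1, 11), (c, 1, 13), (c, 1, 16), (c, 1, 30), (c, 27, 11), (c, 27, 13), (c, 27, 16), (c, 27, 30), (q, 12, 5), (q, 18, 5), (q, 22, 5)}
Apply σ_{D ≤ 16}; surviving tuples: {(c, 1, 11), (c, 1, 13), (c, 1, 16), (c, 27, 11), (c, 27, 13), (c, 27, 16), (q, 12, 5), (q, 18, 5), (q, 22, 5)}
Keep only column(s) A (7 duplicate(s) eliminated): {c, q}
Set union of the two operands is {a, b, c, d, p, q, s, z}.

{a, b, c, d, p, q, s, z}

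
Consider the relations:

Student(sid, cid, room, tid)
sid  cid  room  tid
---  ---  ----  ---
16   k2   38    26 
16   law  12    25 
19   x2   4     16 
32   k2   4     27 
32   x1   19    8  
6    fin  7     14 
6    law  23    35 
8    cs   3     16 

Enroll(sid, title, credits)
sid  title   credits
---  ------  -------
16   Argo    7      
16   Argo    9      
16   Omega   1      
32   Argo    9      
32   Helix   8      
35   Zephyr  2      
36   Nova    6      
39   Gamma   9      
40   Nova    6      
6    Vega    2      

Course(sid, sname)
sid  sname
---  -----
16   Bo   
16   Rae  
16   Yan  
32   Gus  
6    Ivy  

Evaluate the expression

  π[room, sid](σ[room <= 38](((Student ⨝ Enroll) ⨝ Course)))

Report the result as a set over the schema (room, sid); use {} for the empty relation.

{(12, 16), (19, 32), (23, 6), (38, 16), (4, 32), (7, 6)}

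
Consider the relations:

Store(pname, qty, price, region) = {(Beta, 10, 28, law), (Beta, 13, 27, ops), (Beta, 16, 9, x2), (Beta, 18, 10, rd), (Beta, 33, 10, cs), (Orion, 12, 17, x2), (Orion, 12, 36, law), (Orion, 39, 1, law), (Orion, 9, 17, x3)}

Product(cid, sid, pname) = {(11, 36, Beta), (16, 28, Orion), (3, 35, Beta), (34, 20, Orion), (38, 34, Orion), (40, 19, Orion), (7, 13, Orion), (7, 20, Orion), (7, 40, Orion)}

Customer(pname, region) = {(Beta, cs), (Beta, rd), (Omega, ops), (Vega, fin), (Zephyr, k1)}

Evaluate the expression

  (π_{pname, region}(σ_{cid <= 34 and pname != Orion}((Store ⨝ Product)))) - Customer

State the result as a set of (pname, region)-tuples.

Natural join on pname: {(Beta, 10, 28, law, 11, 36), (Beta, 10, 28, law, 3, 35), (Beta, 13, 27, ops, 11, 36), (Beta, 13, 27, ops, 3, 35), (Beta, 16, 9, x2, 11, 36), (Beta, 16, 9, x2, 3, 35), (Beta, 18, 10, rd, 11, 36), (Beta, 18, 10, rd, 3, 35), (Beta, 33, 10, cs, 11, 36), (Beta, 33, 10, cs, 3, 35), (Orion, 12, 17, x2, 16, 28), (Orion, 12, 17, x2, 34, 20), (Orion, 12, 17, x2, 38, 34), (Orion, 12, 17, x2, 40, 19), (Orion, 12, 17, x2, 7, 13), (Orion, 12, 17, x2, 7, 20), (Orion, 12, 17, x2, 7, 40), (Orion, 12, 36, law, 16, 28), (Orion, 12, 36, law, 34, 20), (Orion, 12, 36, law, 38, 34), (Orion, 12, 36, law, 40, 19), (Orion, 12, 36, law, 7, 13), (Orion, 12, 36, law, 7, 20), (Orion, 12, 36, law, 7, 40), (Orion, 39, 1, law, 16, 28), (Orion, 39, 1, law, 34, 20), (Orion, 39, 1, law, 38, 34), (Orion, 39, 1, law, 40, 19), (Orion, 39, 1, law, 7, 13), (Orion, 39, 1, law, 7, 20), (Orion, 39, 1, law, 7, 40), (Orion, 9, 17, x3, 16, 28), (Orion, 9, 17, x3, 34, 20), (Orion, 9, 17, x3, 38, 34), (Orion, 9, 17, x3, 40, 19), (Orion, 9, 17, x3, 7, 13), (Orion, 9, 17, x3, 7, 20), (Orion, 9, 17, x3, 7, 40)}
Selection cid <= 34 and pname != Orion: {(Beta, 10, 28, law, 11, 36), (Beta, 10, 28, law, 3, 35), (Beta, 13, 27, ops, 11, 36), (Beta, 13, 27, ops, 3, 35), (Beta, 16, 9, x2, 11, 36), (Beta, 16, 9, x2, 3, 35), (Beta, 18, 10, rd, 11, 36), (Beta, 18, 10, rd, 3, 35), (Beta, 33, 10, cs, 11, 36), (Beta, 33, 10, cs, 3, 35)}
Projecting to pname, region (5 duplicate(s) eliminated): {(Beta, cs), (Beta, law), (Beta, ops), (Beta, rd), (Beta, x2)}
Set difference of the two operands is {(Beta, law), (Beta, ops), (Beta, x2)}.

{(Beta, law), (Beta, ops), (Beta, x2)}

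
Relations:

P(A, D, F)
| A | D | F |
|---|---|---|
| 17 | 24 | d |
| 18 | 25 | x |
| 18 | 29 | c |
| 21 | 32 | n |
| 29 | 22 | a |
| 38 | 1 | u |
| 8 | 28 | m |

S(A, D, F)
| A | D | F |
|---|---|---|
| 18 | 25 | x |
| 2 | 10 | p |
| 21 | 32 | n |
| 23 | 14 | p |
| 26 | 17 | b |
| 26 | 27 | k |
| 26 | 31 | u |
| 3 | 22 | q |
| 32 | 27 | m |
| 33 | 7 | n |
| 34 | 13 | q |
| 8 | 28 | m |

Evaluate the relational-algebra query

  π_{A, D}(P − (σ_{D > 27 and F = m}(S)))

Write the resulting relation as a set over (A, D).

σ[D > 27 and F = m]: keep tuples satisfying D > 27 and F = m → {(8, 28, m)}
Difference: {(17, 24, d), (18, 25, x), (18, 29, c), (21, 32, n), (29, 22, a), (38, 1, u), (8, 28, m)} with {(8, 28, m)} → {(17, 24, d), (18, 25, x), (18, 29, c), (21, 32, n), (29, 22, a), (38, 1, u)}
π[A, D]: project onto (A, D) → {(17, 24), (18, 25), (18, 29), (21, 32), (29, 22), (38, 1)}

{(17, 24), (18, 25), (18, 29), (21, 32), (29, 22), (38, 1)}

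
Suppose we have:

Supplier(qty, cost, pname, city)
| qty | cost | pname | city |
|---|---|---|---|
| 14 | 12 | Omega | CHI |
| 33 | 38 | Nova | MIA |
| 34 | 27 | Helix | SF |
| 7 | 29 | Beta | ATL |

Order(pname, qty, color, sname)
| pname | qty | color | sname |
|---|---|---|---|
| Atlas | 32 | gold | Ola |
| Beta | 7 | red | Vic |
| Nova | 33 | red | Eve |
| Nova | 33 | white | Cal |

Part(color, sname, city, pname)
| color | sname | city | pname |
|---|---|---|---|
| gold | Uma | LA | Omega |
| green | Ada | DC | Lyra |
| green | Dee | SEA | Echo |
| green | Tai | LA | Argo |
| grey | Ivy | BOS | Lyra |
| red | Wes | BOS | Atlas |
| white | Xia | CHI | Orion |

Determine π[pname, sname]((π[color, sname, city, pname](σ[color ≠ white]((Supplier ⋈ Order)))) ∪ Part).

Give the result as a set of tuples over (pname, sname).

{(Argo, Tai), (Atlas, Wes), (Beta, Vic), (Echo, Dee), (Lyra, Ada), (Lyra, Ivy), (Nova, Eve), (Omega, Uma), (Orion, Xia)}

Natural join on qty, pname: {(33, 38, Nova, MIA, red, Eve), (33, 38, Nova, MIA, white, Cal), (7, 29, Beta, ATL, red, Vic)}
σ[color ≠ white]: keep tuples satisfying color ≠ white → {(33, 38, Nova, MIA, red, Eve), (7, 29, Beta, ATL, red, Vic)}
π[color, sname, city, pname]: project onto (color, sname, city, pname) → {(red, Eve, MIA, Nova), (red, Vic, ATL, Beta)}
Union: {(red, Eve, MIA, Nova), (red, Vic, ATL, Beta)} with {(gold, Uma, LA, Omega), (green, Ada, DC, Lyra), (green, Dee, SEA, Echo), (green, Tai, LA, Argo), (grey, Ivy, BOS, Lyra), (red, Wes, BOS, Atlas), (white, Xia, CHI, Orion)} → {(gold, Uma, LA, Omega), (green, Ada, DC, Lyra), (green, Dee, SEA, Echo), (green, Tai, LA, Argo), (grey, Ivy, BOS, Lyra), (red, Eve, MIA, Nova), (red, Vic, ATL, Beta), (red, Wes, BOS, Atlas), (white, Xia, CHI, Orion)}
π[pname, sname]: project onto (pname, sname) → {(Argo, Tai), (Atlas, Wes), (Beta, Vic), (Echo, Dee), (Lyra, Ada), (Lyra, Ivy), (Nova, Eve), (Omega, Uma), (Orion, Xia)}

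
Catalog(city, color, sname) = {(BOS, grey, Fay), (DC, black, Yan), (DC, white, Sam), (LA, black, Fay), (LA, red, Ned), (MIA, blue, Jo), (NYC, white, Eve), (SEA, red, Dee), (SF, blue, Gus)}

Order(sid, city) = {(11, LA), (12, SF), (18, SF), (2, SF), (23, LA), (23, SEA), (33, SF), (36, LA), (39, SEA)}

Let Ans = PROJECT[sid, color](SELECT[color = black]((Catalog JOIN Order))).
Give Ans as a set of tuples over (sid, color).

{(11, black), (23, black), (36, black)}

Catalog ⋈ Order (natural join on city): {(LA, black, Fay, 11), (LA, black, Fay, 23), (LA, black, Fay, 36), (LA, red, Ned, 11), (LA, red, Ned, 23), (LA, red, Ned, 36), (SEA, red, Dee, 23), (SEA, red, Dee, 39), (SF, blue, Gus, 12), (SF, blue, Gus, 18), (SF, blue, Gus, 2), (SF, blue, Gus, 33)}
Apply σ_{color = black}; surviving tuples: {(LA, black, Fay, 11), (LA, black, Fay, 23), (LA, black, Fay, 36)}
Projecting to sid, color: {(11, black), (23, black), (36, black)}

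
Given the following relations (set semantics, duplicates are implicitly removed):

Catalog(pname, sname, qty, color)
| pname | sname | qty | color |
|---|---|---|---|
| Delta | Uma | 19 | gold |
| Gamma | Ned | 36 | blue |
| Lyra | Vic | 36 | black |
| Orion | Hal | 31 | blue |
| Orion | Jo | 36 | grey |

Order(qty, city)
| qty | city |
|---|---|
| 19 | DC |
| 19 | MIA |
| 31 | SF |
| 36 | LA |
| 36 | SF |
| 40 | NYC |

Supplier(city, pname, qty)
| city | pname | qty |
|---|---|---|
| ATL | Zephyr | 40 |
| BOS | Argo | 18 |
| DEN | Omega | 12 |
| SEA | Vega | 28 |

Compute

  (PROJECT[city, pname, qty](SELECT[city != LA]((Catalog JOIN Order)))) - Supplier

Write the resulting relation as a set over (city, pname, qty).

{(DC, Delta, 19), (MIA, Delta, 19), (SF, Gamma, 36), (SF, Lyra, 36), (SF, Orion, 31), (SF, Orion, 36)}

Catalog ⋈ Order (natural join on qty): {(Delta, Uma, 19, gold, DC), (Delta, Uma, 19, gold, MIA), (Gamma, Ned, 36, blue, LA), (Gamma, Ned, 36, blue, SF), (Lyra, Vic, 36, black, LA), (Lyra, Vic, 36, black, SF), (Orion, Hal, 31, blue, SF), (Orion, Jo, 36, grey, LA), (Orion, Jo, 36, grey, SF)}
Filtering on city != LA leaves {(Delta, Uma, 19, gold, DC), (Delta, Uma, 19, gold, MIA), (Gamma, Ned, 36, blue, SF), (Lyra, Vic, 36, black, SF), (Orion, Hal, 31, blue, SF), (Orion, Jo, 36, grey, SF)}.
Projecting to city, pname, qty: {(DC, Delta, 19), (MIA, Delta, 19), (SF, Gamma, 36), (SF, Lyra, 36), (SF, Orion, 31), (SF, Orion, 36)}
Taking the difference: {(DC, Delta, 19), (MIA, Delta, 19), (SF, Gamma, 36), (SF, Lyra, 36), (SF, Orion, 31), (SF, Orion, 36)}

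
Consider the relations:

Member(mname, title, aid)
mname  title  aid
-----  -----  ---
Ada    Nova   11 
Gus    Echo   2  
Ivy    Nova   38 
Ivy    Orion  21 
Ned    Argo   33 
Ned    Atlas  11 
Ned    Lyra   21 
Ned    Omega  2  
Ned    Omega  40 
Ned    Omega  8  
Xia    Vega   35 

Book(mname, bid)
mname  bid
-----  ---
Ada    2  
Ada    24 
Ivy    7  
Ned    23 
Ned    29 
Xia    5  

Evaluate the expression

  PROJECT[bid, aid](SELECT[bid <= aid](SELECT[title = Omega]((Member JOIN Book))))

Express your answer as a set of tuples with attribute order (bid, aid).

{(23, 40), (29, 40)}

Natural join on mname: {(Ada, Nova, 11, 2), (Ada, Nova, 11, 24), (Ivy, Nova, 38, 7), (Ivy, Orion, 21, 7), (Ned, Argo, 33, 23), (Ned, Argo, 33, 29), (Ned, Atlas, 11, 23), (Ned, Atlas, 11, 29), (Ned, Lyra, 21, 23), (Ned, Lyra, 21, 29), (Ned, Omega, 2, 23), (Ned, Omega, 2, 29), (Ned, Omega, 40, 23), (Ned, Omega, 40, 29), (Ned, Omega, 8, 23), (Ned, Omega, 8, 29), (Xia, Vega, 35, 5)}
Filtering on title = Omega leaves {(Ned, Omega, 2, 23), (Ned, Omega, 2, 29), (Ned, Omega, 40, 23), (Ned, Omega, 40, 29), (Ned, Omega, 8, 23), (Ned, Omega, 8, 29)}.
Filtering on bid <= aid leaves {(Ned, Omega, 40, 23), (Ned, Omega, 40, 29)}.
π[bid, aid]: project onto (bid, aid) → {(23, 40), (29, 40)}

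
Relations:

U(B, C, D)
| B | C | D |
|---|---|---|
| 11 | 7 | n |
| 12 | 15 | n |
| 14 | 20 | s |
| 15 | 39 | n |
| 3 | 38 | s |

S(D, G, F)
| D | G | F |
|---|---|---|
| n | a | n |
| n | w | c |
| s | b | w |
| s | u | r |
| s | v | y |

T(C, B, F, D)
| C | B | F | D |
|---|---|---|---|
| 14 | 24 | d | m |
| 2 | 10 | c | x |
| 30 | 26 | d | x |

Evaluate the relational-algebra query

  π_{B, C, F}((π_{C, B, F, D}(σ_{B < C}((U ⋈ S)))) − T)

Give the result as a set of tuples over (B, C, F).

Joining U and S on D yields {(11, 7, n, a, n), (11, 7, n, w, c), (12, 15, n, a, n), (12, 15, n, w, c), (14, 20, s, b, w), (14, 20, s, u, r), (14, 20, s, v, y), (15, 39, n, a, n), (15, 39, n, w, c), (3, 38, s, b, w), (3, 38, s, u, r), (3, 38, s, v, y)}.
σ[B < C]: keep tuples satisfying B < C → {(12, 15, n, a, n), (12, 15, n, w, c), (14, 20, s, b, w), (14, 20, s, u, r), (14, 20, s, v, y), (15, 39, n, a, n), (15, 39, n, w, c), (3, 38, s, b, w), (3, 38, s, u, r), (3, 38, s, v, y)}
π_{C, B, F, D} gives {(15, 12, c, n), (15, 12, n, n), (20, 14, r, s), (20, 14, w, s), (20, 14, y, s), (38, 3, r, s), (38, 3, w, s), (38, 3, y, s), (39, 15, c, n), (39, 15, n, n)}.
Taking the difference: {(15, 12, c, n), (15, 12, n, n), (20, 14, r, s), (20, 14, w, s), (20, 14, y, s), (38, 3, r, s), (38, 3, w, s), (38, 3, y, s), (39, 15, c, n), (39, 15, n, n)}
π_{B, C, F} gives {(12, 15, c), (12, 15, n), (14, 20, r), (14, 20, w), (14, 20, y), (15, 39, c), (15, 39, n), (3, 38, r), (3, 38, w), (3, 38, y)}.

{(12, 15, c), (12, 15, n), (14, 20, r), (14, 20, w), (14, 20, y), (15, 39, c), (15, 39, n), (3, 38, r), (3, 38, w), (3, 38, y)}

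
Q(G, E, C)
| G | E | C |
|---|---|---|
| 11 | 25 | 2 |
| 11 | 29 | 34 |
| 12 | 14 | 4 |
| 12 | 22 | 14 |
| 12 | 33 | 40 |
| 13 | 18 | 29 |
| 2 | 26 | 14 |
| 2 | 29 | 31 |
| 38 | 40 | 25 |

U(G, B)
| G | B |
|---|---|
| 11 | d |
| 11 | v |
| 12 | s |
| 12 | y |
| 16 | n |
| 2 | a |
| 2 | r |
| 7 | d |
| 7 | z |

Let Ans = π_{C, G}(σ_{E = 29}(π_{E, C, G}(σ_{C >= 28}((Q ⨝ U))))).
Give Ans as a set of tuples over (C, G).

{(31, 2), (34, 11)}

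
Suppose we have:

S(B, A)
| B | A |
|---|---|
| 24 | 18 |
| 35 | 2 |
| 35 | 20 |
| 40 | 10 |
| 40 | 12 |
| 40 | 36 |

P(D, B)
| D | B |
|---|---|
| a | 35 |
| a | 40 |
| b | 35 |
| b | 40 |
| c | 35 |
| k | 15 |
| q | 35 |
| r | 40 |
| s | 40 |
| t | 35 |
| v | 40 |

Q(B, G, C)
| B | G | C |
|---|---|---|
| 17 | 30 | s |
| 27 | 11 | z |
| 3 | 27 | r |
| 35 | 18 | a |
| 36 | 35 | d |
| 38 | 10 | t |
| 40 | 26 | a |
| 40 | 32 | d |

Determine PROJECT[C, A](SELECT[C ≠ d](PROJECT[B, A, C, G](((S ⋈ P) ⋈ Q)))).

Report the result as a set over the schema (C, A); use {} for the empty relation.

S ⋈ P (natural join on B): {(35, 2, a), (35, 2, b), (35, 2, c), (35, 2, q), (35, 2, t), (35, 20, a), (35, 20, b), (35, 20, c), (35, 20, q), (35, 20, t), (40, 10, a), (40, 10, b), (40, 10, r), (40, 10, s), (40, 10, v), (40, 12, a), (40, 12, b), (40, 12, r), (40, 12, s), (40, 12, v), (40, 36, a), (40, 36, b), (40, 36, r), (40, 36, s), (40, 36, v)}
(S ⋈ P) ⋈ Q (natural join on B): {(35, 2, a, 18, a), (35, 2, b, 18, a), (35, 2, c, 18, a), (35, 2, q, 18, a), (35, 2, t, 18, a), (35, 20, a, 18, a), (35, 20, b, 18, a), (35, 20, c, 18, a), (35, 20, q, 18, a), (35, 20, t, 18, a), (40, 10, a, 26, a), (40, 10, a, 32, d), (40, 10, b, 26, a), (40, 10, b, 32, d), (40, 10, r, 26, a), (40, 10, r, 32, d), (40, 10, s, 26, a), (40, 10, s, 32, d), (40, 10, v, 26, a), (40, 10, v, 32, d), (40, 12, a, 26, a), (40, 12, a, 32, d), (40, 12, b, 26, a), (40, 12, b, 32, d), (40, 12, r, 26, a), (40, 12, r, 32, d), (40, 12, s, 26, a), (40, 12, s, 32, d), (40, 12, v, 26, a), (40, 12, v, 32, d), (40, 36, a, 26, a), (40, 36, a, 32, d), (40, 36, b, 26, a), (40, 36, b, 32, d), (40, 36, r, 26, a), (40, 36, r, 32, d), (40, 36, s, 26, a), (40, 36, s, 32, d), (40, 36, v, 26, a), (40, 36, v, 32, d)}
Keep only column(s) B, A, C, G (32 duplicate(s) eliminated): {(35, 2, a, 18), (35, 20, a, 18), (40, 10, a, 26), (40, 10, d, 32), (40, 12, a, 26), (40, 12, d, 32), (40, 36, a, 26), (40, 36, d, 32)}
Selection C ≠ d: {(35, 2, a, 18), (35, 20, a, 18), (40, 10, a, 26), (40, 12, a, 26), (40, 36, a, 26)}
Keep only column(s) C, A: {(a, 10), (a, 12), (a, 2), (a, 20), (a, 36)}

{(a, 10), (a, 12), (a, 2), (a, 20), (a, 36)}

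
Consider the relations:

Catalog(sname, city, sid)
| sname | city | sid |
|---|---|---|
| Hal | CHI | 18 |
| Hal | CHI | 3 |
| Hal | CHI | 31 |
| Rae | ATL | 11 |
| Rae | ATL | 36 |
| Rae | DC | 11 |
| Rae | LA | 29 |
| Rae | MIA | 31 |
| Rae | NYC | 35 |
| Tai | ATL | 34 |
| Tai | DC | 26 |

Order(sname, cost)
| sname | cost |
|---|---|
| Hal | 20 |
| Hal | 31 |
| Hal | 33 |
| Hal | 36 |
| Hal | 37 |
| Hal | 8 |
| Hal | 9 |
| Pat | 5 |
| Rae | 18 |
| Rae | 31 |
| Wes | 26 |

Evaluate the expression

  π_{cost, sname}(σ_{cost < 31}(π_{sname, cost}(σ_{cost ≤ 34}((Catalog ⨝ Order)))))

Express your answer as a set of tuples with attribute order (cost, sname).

{(18, Rae), (20, Hal), (8, Hal), (9, Hal)}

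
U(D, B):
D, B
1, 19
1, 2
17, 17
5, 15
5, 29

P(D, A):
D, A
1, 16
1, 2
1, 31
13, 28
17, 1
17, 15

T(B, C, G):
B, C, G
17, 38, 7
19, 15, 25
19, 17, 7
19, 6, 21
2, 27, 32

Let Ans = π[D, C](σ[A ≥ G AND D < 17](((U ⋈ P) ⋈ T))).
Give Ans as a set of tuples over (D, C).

{(1, 15), (1, 17), (1, 6)}

Natural join on D: {(1, 19, 16), (1, 19, 2), (1, 19, 31), (1, 2, 16), (1, 2, 2), (1, 2, 31), (17, 17, 1), (17, 17, 15)}
Natural join on B: {(1, 19, 16, 15, 25), (1, 19, 16, 17, 7), (1, 19, 16, 6, 21), (1, 19, 2, 15, 25), (1, 19, 2, 17, 7), (1, 19, 2, 6, 21), (1, 19, 31, 15, 25), (1, 19, 31, 17, 7), (1, 19, 31, 6, 21), (1, 2, 16, 27, 32), (1, 2, 2, 27, 32), (1, 2, 31, 27, 32), (17, 17, 1, 38, 7), (17, 17, 15, 38, 7)}
σ[A ≥ G AND D < 17]: keep tuples satisfying A ≥ G AND D < 17 → {(1, 19, 16, 17, 7), (1, 19, 31, 15, 25), (1, 19, 31, 17, 7), (1, 19, 31, 6, 21)}
Keep only column(s) D, C (1 duplicate(s) eliminated): {(1, 15), (1, 17), (1, 6)}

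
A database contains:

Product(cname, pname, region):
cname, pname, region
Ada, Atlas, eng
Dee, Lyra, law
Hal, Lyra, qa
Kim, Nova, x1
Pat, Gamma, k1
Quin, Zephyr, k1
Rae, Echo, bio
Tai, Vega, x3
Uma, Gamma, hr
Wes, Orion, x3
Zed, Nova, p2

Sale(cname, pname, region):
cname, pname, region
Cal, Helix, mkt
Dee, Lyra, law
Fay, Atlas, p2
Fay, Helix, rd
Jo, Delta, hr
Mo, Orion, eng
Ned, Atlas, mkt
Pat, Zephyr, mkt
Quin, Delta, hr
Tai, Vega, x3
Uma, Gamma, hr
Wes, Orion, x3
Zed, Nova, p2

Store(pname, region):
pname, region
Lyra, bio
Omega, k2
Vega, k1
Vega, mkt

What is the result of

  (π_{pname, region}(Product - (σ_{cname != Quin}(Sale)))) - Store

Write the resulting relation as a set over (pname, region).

Filtering on cname != Quin leaves {(Cal, Helix, mkt), (Dee, Lyra, law), (Fay, Atlas, p2), (Fay, Helix, rd), (Jo, Delta, hr), (Mo, Orion, eng), (Ned, Atlas, mkt), (Pat, Zephyr, mkt), (Tai, Vega, x3), (Uma, Gamma, hr), (Wes, Orion, x3), (Zed, Nova, p2)}.
Difference: {(Ada, Atlas, eng), (Dee, Lyra, law), (Hal, Lyra, qa), (Kim, Nova, x1), (Pat, Gamma, k1), (Quin, Zephyr, k1), (Rae, Echo, bio), (Tai, Vega, x3), (Uma, Gamma, hr), (Wes, Orion, x3), (Zed, Nova, p2)} with {(Cal, Helix, mkt), (Dee, Lyra, law), (Fay, Atlas, p2), (Fay, Helix, rd), (Jo, Delta, hr), (Mo, Orion, eng), (Ned, Atlas, mkt), (Pat, Zephyr, mkt), (Tai, Vega, x3), (Uma, Gamma, hr), (Wes, Orion, x3), (Zed, Nova, p2)} → {(Ada, Atlas, eng), (Hal, Lyra, qa), (Kim, Nova, x1), (Pat, Gamma, k1), (Quin, Zephyr, k1), (Rae, Echo, bio)}
π[pname, region]: project onto (pname, region) → {(Atlas, eng), (Echo, bio), (Gamma, k1), (Lyra, qa), (Nova, x1), (Zephyr, k1)}
Difference: {(Atlas, eng), (Echo, bio), (Gamma, k1), (Lyra, qa), (Nova, x1), (Zephyr, k1)} with {(Lyra, bio), (Omega, k2), (Vega, k1), (Vega, mkt)} → {(Atlas, eng), (Echo, bio), (Gamma, k1), (Lyra, qa), (Nova, x1), (Zephyr, k1)}

{(Atlas, eng), (Echo, bio), (Gamma, k1), (Lyra, qa), (Nova, x1), (Zephyr, k1)}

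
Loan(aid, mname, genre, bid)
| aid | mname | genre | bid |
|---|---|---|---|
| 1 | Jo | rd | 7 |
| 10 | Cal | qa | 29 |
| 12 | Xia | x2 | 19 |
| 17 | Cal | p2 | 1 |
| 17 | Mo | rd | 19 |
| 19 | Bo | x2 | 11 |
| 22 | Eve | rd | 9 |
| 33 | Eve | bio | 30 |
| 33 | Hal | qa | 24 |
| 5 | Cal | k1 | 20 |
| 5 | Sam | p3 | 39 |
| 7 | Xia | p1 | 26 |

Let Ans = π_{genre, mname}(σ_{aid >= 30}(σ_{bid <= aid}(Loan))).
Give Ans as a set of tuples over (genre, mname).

Apply σ_{bid <= aid}; surviving tuples: {(17, Cal, p2, 1), (19, Bo, x2, 11), (22, Eve, rd, 9), (33, Eve, bio, 30), (33, Hal, qa, 24)}
Apply σ_{aid >= 30}; surviving tuples: {(33, Eve, bio, 30), (33, Hal, qa, 24)}
π_{genre, mname} gives {(bio, Eve), (qa, Hal)}.

{(bio, Eve), (qa, Hal)}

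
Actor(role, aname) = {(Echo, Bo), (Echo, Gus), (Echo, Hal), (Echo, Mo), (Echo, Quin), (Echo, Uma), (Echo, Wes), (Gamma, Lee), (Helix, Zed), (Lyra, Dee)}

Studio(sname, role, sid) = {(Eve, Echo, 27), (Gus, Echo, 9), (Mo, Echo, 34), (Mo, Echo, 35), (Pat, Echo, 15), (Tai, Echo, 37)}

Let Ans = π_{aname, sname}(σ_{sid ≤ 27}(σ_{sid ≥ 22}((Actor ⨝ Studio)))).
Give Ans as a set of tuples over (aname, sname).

{(Bo, Eve), (Gus, Eve), (Hal, Eve), (Mo, Eve), (Quin, Eve), (Uma, Eve), (Wes, Eve)}

Natural join on role: {(Echo, Bo, Eve, 27), (Echo, Bo, Gus, 9), (Echo, Bo, Mo, 34), (Echo, Bo, Mo, 35), (Echo, Bo, Pat, 15), (Echo, Bo, Tai, 37), (Echo, Gus, Eve, 27), (Echo, Gus, Gus, 9), (Echo, Gus, Mo, 34), (Echo, Gus, Mo, 35), (Echo, Gus, Pat, 15), (Echo, Gus, Tai, 37), (Echo, Hal, Eve, 27), (Echo, Hal, Gus, 9), (Echo, Hal, Mo, 34), (Echo, Hal, Mo, 35), (Echo, Hal, Pat, 15), (Echo, Hal, Tai, 37), (Echo, Mo, Eve, 27), (Echo, Mo, Gus, 9), (Echo, Mo, Mo, 34), (Echo, Mo, Mo, 35), (Echo, Mo, Pat, 15), (Echo, Mo, Tai, 37), (Echo, Quin, Eve, 27), (Echo, Quin, Gus, 9), (Echo, Quin, Mo, 34), (Echo, Quin, Mo, 35), (Echo, Quin, Pat, 15), (Echo, Quin, Tai, 37), (Echo, Uma, Eve, 27), (Echo, Uma, Gus, 9), (Echo, Uma, Mo, 34), (Echo, Uma, Mo, 35), (Echo, Uma, Pat, 15), (Echo, Uma, Tai, 37), (Echo, Wes, Eve, 27), (Echo, Wes, Gus, 9), (Echo, Wes, Mo, 34), (Echo, Wes, Mo, 35), (Echo, Wes, Pat, 15), (Echo, Wes, Tai, 37)}
σ[sid ≥ 22]: keep tuples satisfying sid ≥ 22 → {(Echo, Bo, Eve, 27), (Echo, Bo, Mo, 34), (Echo, Bo, Mo, 35), (Echo, Bo, Tai, 37), (Echo, Gus, Eve, 27), (Echo, Gus, Mo, 34), (Echo, Gus, Mo, 35), (Echo, Gus, Tai, 37), (Echo, Hal, Eve, 27), (Echo, Hal, Mo, 34), (Echo, Hal, Mo, 35), (Echo, Hal, Tai, 37), (Echo, Mo, Eve, 27), (Echo, Mo, Mo, 34), (Echo, Mo, Mo, 35), (Echo, Mo, Tai, 37), (Echo, Quin, Eve, 27), (Echo, Quin, Mo, 34), (Echo, Quin, Mo, 35), (Echo, Quin, Tai, 37), (Echo, Uma, Eve, 27), (Echo, Uma, Mo, 34), (Echo, Uma, Mo, 35), (Echo, Uma, Tai, 37), (Echo, Wes, Eve, 27), (Echo, Wes, Mo, 34), (Echo, Wes, Mo, 35), (Echo, Wes, Tai, 37)}
σ[sid ≤ 27]: keep tuples satisfying sid ≤ 27 → {(Echo, Bo, Eve, 27), (Echo, Gus, Eve, 27), (Echo, Hal, Eve, 27), (Echo, Mo, Eve, 27), (Echo, Quin, Eve, 27), (Echo, Uma, Eve, 27), (Echo, Wes, Eve, 27)}
Keep only column(s) aname, sname: {(Bo, Eve), (Gus, Eve), (Hal, Eve), (Mo, Eve), (Quin, Eve), (Uma, Eve), (Wes, Eve)}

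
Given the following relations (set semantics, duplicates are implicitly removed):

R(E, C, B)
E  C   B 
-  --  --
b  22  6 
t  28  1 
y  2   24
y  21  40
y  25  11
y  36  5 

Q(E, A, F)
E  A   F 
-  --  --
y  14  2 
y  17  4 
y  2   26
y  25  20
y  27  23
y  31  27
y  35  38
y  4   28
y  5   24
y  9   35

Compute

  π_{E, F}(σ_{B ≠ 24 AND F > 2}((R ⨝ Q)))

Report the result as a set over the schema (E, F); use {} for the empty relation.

{(y, 20), (y, 23), (y, 24), (y, 26), (y, 27), (y, 28), (y, 35), (y, 38), (y, 4)}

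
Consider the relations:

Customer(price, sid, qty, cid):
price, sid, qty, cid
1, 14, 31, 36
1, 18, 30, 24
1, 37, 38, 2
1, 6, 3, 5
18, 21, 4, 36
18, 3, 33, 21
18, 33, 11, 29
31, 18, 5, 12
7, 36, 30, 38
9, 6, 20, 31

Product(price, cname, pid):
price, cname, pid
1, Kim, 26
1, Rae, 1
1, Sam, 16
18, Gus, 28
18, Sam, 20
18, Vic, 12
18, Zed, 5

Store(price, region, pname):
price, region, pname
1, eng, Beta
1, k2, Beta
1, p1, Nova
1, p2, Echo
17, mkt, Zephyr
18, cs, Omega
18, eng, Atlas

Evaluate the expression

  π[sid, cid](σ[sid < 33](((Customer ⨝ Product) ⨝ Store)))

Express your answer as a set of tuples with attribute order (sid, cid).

{(14, 36), (18, 24), (21, 36), (3, 21), (6, 5)}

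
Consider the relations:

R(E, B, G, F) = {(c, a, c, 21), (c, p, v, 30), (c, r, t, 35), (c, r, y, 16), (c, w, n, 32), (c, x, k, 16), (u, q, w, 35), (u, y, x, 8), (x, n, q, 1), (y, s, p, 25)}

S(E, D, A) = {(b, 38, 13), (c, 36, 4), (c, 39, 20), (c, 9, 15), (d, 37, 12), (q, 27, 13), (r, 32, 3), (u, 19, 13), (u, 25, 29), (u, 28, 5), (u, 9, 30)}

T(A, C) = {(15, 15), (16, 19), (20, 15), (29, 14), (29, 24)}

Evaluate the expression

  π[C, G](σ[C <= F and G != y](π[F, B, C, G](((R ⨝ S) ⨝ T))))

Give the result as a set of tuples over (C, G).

Joining R and S on E yields {(c, a, c, 21, 36, 4), (c, a, c, 21, 39, 20), (c, a, c, 21, 9, 15), (c, p, v, 30, 36, 4), (c, p, v, 30, 39, 20), (c, p, v, 30, 9, 15), (c, r, t, 35, 36, 4), (c, r, t, 35, 39, 20), (c, r, t, 35, 9, 15), (c, r, y, 16, 36, 4), (c, r, y, 16, 39, 20), (c, r, y, 16, 9, 15), (c, w, n, 32, 36, 4), (c, w, n, 32, 39, 20), (c, w, n, 32, 9, 15), (c, x, k, 16, 36, 4), (c, x, k, 16, 39, 20), (c, x, k, 16, 9, 15), (u, q, w, 35, 19, 13), (u, q, w, 35, 25, 29), (u, q, w, 35, 28, 5), (u, q, w, 35, 9, 30), (u, y, x, 8, 19, 13), (u, y, x, 8, 25, 29), (u, y, x, 8, 28, 5), (u, y, x, 8, 9, 30)}.
Joining (R ⨝ S) and T on A yields {(c, a, c, 21, 39, 20, 15), (c, a, c, 21, 9, 15, 15), (c, p, v, 30, 39, 20, 15), (c, p, v, 30, 9, 15, 15), (c, r, t, 35, 39, 20, 15), (c, r, t, 35, 9, 15, 15), (c, r, y, 16, 39, 20, 15), (c, r, y, 16, 9, 15, 15), (c, w, n, 32, 39, 20, 15), (c, w, n, 32, 9, 15, 15), (c, x, k, 16, 39, 20, 15), (c, x, k, 16, 9, 15, 15), (u, q, w, 35, 25, 29, 14), (u, q, w, 35, 25, 29, 24), (u, y, x, 8, 25, 29, 14), (u, y, x, 8, 25, 29, 24)}.
π_{F, B, C, G} gives {(16, r, 15, y), (16, x, 15, k), (21, a, 15, c), (30, p, 15, v), (32, w, 15, n), (35, q, 14, w), (35, q, 24, w), (35, r, 15, t), (8, y, 14, x), (8, y, 24, x)} (6 duplicate(s) eliminated).
Filtering on C <= F and G != y leaves {(16, x, 15, k), (21, a, 15, c), (30, p, 15, v), (32, w, 15, n), (35, q, 14, w), (35, q, 24, w), (35, r, 15, t)}.
π_{C, G} gives {(14, w), (15, c), (15, k), (15, n), (15, t), (15, v), (24, w)}.

{(14, w), (15, c), (15, k), (15, n), (15, t), (15, v), (24, w)}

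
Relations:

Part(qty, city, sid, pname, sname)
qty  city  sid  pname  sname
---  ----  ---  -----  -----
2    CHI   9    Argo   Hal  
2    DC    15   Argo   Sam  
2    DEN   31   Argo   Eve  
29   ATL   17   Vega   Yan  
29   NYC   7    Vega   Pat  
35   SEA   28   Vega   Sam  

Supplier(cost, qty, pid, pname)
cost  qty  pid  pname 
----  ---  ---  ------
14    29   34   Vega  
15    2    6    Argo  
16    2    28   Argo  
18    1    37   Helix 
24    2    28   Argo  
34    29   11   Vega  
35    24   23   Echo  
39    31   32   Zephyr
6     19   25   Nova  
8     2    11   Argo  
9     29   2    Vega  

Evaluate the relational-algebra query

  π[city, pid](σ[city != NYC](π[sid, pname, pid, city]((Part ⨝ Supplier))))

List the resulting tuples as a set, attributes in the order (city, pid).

Part ⋈ Supplier (natural join on qty, pname): {(2, CHI, 9, Argo, Hal, 15, 6), (2, CHI, 9, Argo, Hal, 16, 28), (2, CHI, 9, Argo, Hal, 24, 28), (2, CHI, 9, Argo, Hal, 8, 11), (2, DC, 15, Argo, Sam, 15, 6), (2, DC, 15, Argo, Sam, 16, 28), (2, DC, 15, Argo, Sam, 24, 28), (2, DC, 15, Argo, Sam, 8, 11), (2, DEN, 31, Argo, Eve, 15, 6), (2, DEN, 31, Argo, Eve, 16, 28), (2, DEN, 31, Argo, Eve, 24, 28), (2, DEN, 31, Argo, Eve, 8, 11), (29, ATL, 17, Vega, Yan, 14, 34), (29, ATL, 17, Vega, Yan, 34, 11), (29, ATL, 17, Vega, Yan, 9, 2), (29, NYC, 7, Vega, Pat, 14, 34), (29, NYC, 7, Vega, Pat, 34, 11), (29, NYC, 7, Vega, Pat, 9, 2)}
π[sid, pname, pid, city]: project onto (sid, pname, pid, city) (3 duplicate(s) eliminated) → {(15, Argo, 11, DC), (15, Argo, 28, DC), (15, Argo, 6, DC), (17, Vega, 11, ATL), (17, Vega, 2, ATL), (17, Vega, 34, ATL), (31, Argo, 11, DEN), (31, Argo, 28, DEN), (31, Argo, 6, DEN), (7, Vega, 11, NYC), (7, Vega, 2, NYC), (7, Vega, 34, NYC), (9, Argo, 11, CHI), (9, Argo, 28, CHI), (9, Argo, 6, CHI)}
σ[city != NYC]: keep tuples satisfying city != NYC → {(15, Argo, 11, DC), (15, Argo, 28, DC), (15, Argo, 6, DC), (17, Vega, 11, ATL), (17, Vega, 2, ATL), (17, Vega, 34, ATL), (31, Argo, 11, DEN), (31, Argo, 28, DEN), (31, Argo, 6, DEN), (9, Argo, 11, CHI), (9, Argo, 28, CHI), (9, Argo, 6, CHI)}
π[city, pid]: project onto (city, pid) → {(ATL, 11), (ATL, 2), (ATL, 34), (CHI, 11), (CHI, 28), (CHI, 6), (DC, 11), (DC, 28), (DC, 6), (DEN, 11), (DEN, 28), (DEN, 6)}

{(ATL, 11), (ATL, 2), (ATL, 34), (CHI, 11), (CHI, 28), (CHI, 6), (DC, 11), (DC, 28), (DC, 6), (DEN, 11), (DEN, 28), (DEN, 6)}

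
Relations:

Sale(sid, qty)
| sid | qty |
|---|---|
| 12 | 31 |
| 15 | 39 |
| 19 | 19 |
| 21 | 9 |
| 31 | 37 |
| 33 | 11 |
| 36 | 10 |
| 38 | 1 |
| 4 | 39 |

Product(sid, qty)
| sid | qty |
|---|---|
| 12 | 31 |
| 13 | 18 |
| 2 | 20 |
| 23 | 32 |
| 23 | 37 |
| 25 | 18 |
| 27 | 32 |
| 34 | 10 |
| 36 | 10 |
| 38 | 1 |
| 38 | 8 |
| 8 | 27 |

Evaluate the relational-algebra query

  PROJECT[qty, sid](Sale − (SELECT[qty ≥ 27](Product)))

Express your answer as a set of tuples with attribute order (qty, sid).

{(1, 38), (10, 36), (11, 33), (19, 19), (37, 31), (39, 15), (39, 4), (9, 21)}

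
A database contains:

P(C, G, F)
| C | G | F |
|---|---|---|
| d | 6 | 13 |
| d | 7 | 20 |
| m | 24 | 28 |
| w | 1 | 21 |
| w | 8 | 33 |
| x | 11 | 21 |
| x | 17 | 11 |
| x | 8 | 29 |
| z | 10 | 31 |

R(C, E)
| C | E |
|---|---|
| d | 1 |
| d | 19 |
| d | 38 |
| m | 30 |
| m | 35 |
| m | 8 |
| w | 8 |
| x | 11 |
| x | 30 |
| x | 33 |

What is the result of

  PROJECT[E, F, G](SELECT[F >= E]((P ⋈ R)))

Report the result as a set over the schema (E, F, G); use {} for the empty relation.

{(1, 13, 6), (1, 20, 7), (11, 11, 17), (11, 21, 11), (11, 29, 8), (19, 20, 7), (8, 21, 1), (8, 28, 24), (8, 33, 8)}

Natural join on C: {(d, 6, 13, 1), (d, 6, 13, 19), (d, 6, 13, 38), (d, 7, 20, 1), (d, 7, 20, 19), (d, 7, 20, 38), (m, 24, 28, 30), (m, 24, 28, 35), (m, 24, 28, 8), (w, 1, 21, 8), (w, 8, 33, 8), (x, 11, 21, 11), (x, 11, 21, 30), (x, 11, 21, 33), (x, 17, 11, 11), (x, 17, 11, 30), (x, 17, 11, 33), (x, 8, 29, 11), (x, 8, 29, 30), (x, 8, 29, 33)}
Filtering on F >= E leaves {(d, 6, 13, 1), (d, 7, 20, 1), (d, 7, 20, 19), (m, 24, 28, 8), (w, 1, 21, 8), (w, 8, 33, 8), (x, 11, 21, 11), (x, 17, 11, 11), (x, 8, 29, 11)}.
π_{E, F, G} gives {(1, 13, 6), (1, 20, 7), (11, 11, 17), (11, 21, 11), (11, 29, 8), (19, 20, 7), (8, 21, 1), (8, 28, 24), (8, 33, 8)}.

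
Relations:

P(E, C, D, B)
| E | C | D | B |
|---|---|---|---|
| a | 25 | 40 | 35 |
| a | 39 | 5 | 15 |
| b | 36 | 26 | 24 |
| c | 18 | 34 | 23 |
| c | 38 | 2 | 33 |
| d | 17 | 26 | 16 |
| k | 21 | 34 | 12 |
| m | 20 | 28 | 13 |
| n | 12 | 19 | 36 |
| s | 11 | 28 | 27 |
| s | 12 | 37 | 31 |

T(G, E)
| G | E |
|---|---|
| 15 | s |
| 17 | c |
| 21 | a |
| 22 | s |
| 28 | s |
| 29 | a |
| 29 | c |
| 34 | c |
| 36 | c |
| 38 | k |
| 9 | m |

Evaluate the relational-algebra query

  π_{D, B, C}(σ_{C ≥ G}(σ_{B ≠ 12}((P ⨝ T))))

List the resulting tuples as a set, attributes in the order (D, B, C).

{(2, 33, 38), (28, 13, 20), (34, 23, 18), (40, 35, 25), (5, 15, 39)}

P ⋈ T (natural join on E): {(a, 25, 40, 35, 21), (a, 25, 40, 35, 29), (a, 39, 5, 15, 21), (a, 39, 5, 15, 29), (c, 18, 34, 23, 17), (c, 18, 34, 23, 29), (c, 18, 34, 23, 34), (c, 18, 34, 23, 36), (c, 38, 2, 33, 17), (c, 38, 2, 33, 29), (c, 38, 2, 33, 34), (c, 38, 2, 33, 36), (k, 21, 34, 12, 38), (m, 20, 28, 13, 9), (s, 11, 28, 27, 15), (s, 11, 28, 27, 22), (s, 11, 28, 27, 28), (s, 12, 37, 31, 15), (s, 12, 37, 31, 22), (s, 12, 37, 31, 28)}
σ[B ≠ 12]: keep tuples satisfying B ≠ 12 → {(a, 25, 40, 35, 21), (a, 25, 40, 35, 29), (a, 39, 5, 15, 21), (a, 39, 5, 15, 29), (c, 18, 34, 23, 17), (c, 18, 34, 23, 29), (c, 18, 34, 23, 34), (c, 18, 34, 23, 36), (c, 38, 2, 33, 17), (c, 38, 2, 33, 29), (c, 38, 2, 33, 34), (c, 38, 2, 33, 36), (m, 20, 28, 13, 9), (s, 11, 28, 27, 15), (s, 11, 28, 27, 22), (s, 11, 28, 27, 28), (s, 12, 37, 31, 15), (s, 12, 37, 31, 22), (s, 12, 37, 31, 28)}
σ[C ≥ G]: keep tuples satisfying C ≥ G → {(a, 25, 40, 35, 21), (a, 39, 5, 15, 21), (a, 39, 5, 15, 29), (c, 18, 34, 23, 17), (c, 38, 2, 33, 17), (c, 38, 2, 33, 29), (c, 38, 2, 33, 34), (c, 38, 2, 33, 36), (m, 20, 28, 13, 9)}
Projecting to D, B, C (4 duplicate(s) eliminated): {(2, 33, 38), (28, 13, 20), (34, 23, 18), (40, 35, 25), (5, 15, 39)}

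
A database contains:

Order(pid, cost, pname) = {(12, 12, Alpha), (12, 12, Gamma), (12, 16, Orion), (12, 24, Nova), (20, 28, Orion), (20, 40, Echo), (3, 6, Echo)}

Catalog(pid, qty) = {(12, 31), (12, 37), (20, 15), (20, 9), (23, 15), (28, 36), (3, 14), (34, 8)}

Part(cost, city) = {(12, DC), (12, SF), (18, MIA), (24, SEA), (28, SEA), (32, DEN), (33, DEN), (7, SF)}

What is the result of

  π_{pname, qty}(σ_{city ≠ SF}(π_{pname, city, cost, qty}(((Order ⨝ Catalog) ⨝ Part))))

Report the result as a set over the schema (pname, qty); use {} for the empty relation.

{(Alpha, 31), (Alpha, 37), (Gamma, 31), (Gamma, 37), (Nova, 31), (Nova, 37), (Orion, 15), (Orion, 9)}

Natural join on pid: {(12, 12, Alpha, 31), (12, 12, Alpha, 37), (12, 12, Gamma, 31), (12, 12, Gamma, 37), (12, 16, Orion, 31), (12, 16, Orion, 37), (12, 24, Nova, 31), (12, 24, Nova, 37), (20, 28, Orion, 15), (20, 28, Orion, 9), (20, 40, Echo, 15), (20, 40, Echo, 9), (3, 6, Echo, 14)}
Natural join on cost: {(12, 12, Alpha, 31, DC), (12, 12, Alpha, 31, SF), (12, 12, Alpha, 37, DC), (12, 12, Alpha, 37, SF), (12, 12, Gamma, 31, DC), (12, 12, Gamma, 31, SF), (12, 12, Gamma, 37, DC), (12, 12, Gamma, 37, SF), (12, 24, Nova, 31, SEA), (12, 24, Nova, 37, SEA), (20, 28, Orion, 15, SEA), (20, 28, Orion, 9, SEA)}
Projecting to pname, city, cost, qty: {(Alpha, DC, 12, 31), (Alpha, DC, 12, 37), (Alpha, SF, 12, 31), (Alpha, SF, 12, 37), (Gamma, DC, 12, 31), (Gamma, DC, 12, 37), (Gamma, SF, 12, 31), (Gamma, SF, 12, 37), (Nova, SEA, 24, 31), (Nova, SEA, 24, 37), (Orion, SEA, 28, 15), (Orion, SEA, 28, 9)}
Selection city ≠ SF: {(Alpha, DC, 12, 31), (Alpha, DC, 12, 37), (Gamma, DC, 12, 31), (Gamma, DC, 12, 37), (Nova, SEA, 24, 31), (Nova, SEA, 24, 37), (Orion, SEA, 28, 15), (Orion, SEA, 28, 9)}
Projecting to pname, qty: {(Alpha, 31), (Alpha, 37), (Gamma, 31), (Gamma, 37), (Nova, 31), (Nova, 37), (Orion, 15), (Orion, 9)}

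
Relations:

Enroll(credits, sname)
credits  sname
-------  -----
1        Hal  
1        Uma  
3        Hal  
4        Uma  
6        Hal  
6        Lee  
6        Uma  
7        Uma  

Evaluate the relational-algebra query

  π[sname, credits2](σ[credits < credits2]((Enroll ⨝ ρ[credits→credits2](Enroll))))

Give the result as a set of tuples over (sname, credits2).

{(Hal, 3), (Hal, 6), (Uma, 4), (Uma, 6), (Uma, 7)}

ρ[credits→credits2]: schema becomes (credits2, sname); tuples unchanged.
Joining Enroll and ρ[credits→credits2](Enroll) on sname yields {(1, Hal, 1), (1, Hal, 3), (1, Hal, 6), (1, Uma, 1), (1, Uma, 4), (1, Uma, 6), (1, Uma, 7), (3, Hal, 1), (3, Hal, 3), (3, Hal, 6), (4, Uma, 1), (4, Uma, 4), (4, Uma, 6), (4, Uma, 7), (6, Hal, 1), (6, Hal, 3), (6, Hal, 6), (6, Lee, 6), (6, Uma, 1), (6, Uma, 4), (6, Uma, 6), (6, Uma, 7), (7, Uma, 1), (7, Uma, 4), (7, Uma, 6), (7, Uma, 7)}.
σ[credits < credits2]: keep tuples satisfying credits < credits2 → {(1, Hal, 3), (1, Hal, 6), (1, Uma, 4), (1, Uma, 6), (1, Uma, 7), (3, Hal, 6), (4, Uma, 6), (4, Uma, 7), (6, Uma, 7)}
Projecting to sname, credits2 (4 duplicate(s) eliminated): {(Hal, 3), (Hal, 6), (Uma, 4), (Uma, 6), (Uma, 7)}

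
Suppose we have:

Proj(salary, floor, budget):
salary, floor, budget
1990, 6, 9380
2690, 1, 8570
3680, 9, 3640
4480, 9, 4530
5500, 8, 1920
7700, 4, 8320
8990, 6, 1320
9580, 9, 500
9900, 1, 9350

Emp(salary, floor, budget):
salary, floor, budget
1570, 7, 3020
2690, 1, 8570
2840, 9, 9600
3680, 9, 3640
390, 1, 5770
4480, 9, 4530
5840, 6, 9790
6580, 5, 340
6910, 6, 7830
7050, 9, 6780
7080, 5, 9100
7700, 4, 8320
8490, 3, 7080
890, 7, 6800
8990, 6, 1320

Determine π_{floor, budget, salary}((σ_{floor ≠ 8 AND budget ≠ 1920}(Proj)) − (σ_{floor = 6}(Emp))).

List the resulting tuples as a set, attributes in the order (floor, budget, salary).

σ[floor ≠ 8 AND budget ≠ 1920]: keep tuples satisfying floor ≠ 8 AND budget ≠ 1920 → {(1990, 6, 9380), (2690, 1, 8570), (3680, 9, 3640), (4480, 9, 4530), (7700, 4, 8320), (8990, 6, 1320), (9580, 9, 500), (9900, 1, 9350)}
σ[floor = 6]: keep tuples satisfying floor = 6 → {(5840, 6, 9790), (6910, 6, 7830), (8990, 6, 1320)}
Taking the difference: {(1990, 6, 9380), (2690, 1, 8570), (3680, 9, 3640), (4480, 9, 4530), (7700, 4, 8320), (9580, 9, 500), (9900, 1, 9350)}
π_{floor, budget, salary} gives {(1, 8570, 2690), (1, 9350, 9900), (4, 8320, 7700), (6, 9380, 1990), (9, 3640, 3680), (9, 4530, 4480), (9, 500, 9580)}.

{(1, 8570, 2690), (1, 9350, 9900), (4, 8320, 7700), (6, 9380, 1990), (9, 3640, 3680), (9, 4530, 4480), (9, 500, 9580)}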